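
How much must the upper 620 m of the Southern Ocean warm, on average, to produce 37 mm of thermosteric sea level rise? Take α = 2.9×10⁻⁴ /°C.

ΔT ≈ 0.21 K

ΔT = Δh/(αH) = 0.037 / (2.9×10⁻⁴ × 620) ≈ 0.2058 K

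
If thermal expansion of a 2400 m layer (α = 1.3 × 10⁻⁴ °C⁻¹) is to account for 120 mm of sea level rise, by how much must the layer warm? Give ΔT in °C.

0.38 °C

ΔT = Δh/(αH) = 0.12 / (1.3×10⁻⁴ × 2400) ≈ 0.3846 °C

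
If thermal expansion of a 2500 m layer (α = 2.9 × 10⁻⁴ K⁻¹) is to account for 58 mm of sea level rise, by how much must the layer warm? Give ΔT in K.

about 0.0800 K

ΔT = Δh/(αH) = 0.058 / (2.9×10⁻⁴ × 2500) = 0.08000 K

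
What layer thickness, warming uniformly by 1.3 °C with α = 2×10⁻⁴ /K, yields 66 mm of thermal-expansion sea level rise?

H = Δh/(αΔT) = 0.066 / (2×10⁻⁴ × 1.3) ≈ 253.8 m

H ≈ 254 m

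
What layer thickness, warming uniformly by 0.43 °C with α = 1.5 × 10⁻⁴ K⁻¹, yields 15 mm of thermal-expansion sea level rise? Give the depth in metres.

H = Δh/(αΔT) = 0.015 / (1.5×10⁻⁴ × 0.43) ≈ 232.6 m

about 233 m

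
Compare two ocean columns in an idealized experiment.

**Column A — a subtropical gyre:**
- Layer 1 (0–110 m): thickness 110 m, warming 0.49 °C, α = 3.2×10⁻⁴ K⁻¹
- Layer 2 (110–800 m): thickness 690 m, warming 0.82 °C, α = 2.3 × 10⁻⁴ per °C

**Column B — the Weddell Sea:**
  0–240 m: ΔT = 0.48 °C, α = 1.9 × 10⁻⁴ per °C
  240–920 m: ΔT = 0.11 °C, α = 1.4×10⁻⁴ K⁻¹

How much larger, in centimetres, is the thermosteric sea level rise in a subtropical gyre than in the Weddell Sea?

11.5 cm

A 0.49 × 3.2×10⁻⁴ × 110 = 0.017248 m
A Layer 2: 690 × 2.3×10⁻⁴ × 0.82 = 0.130134 m
A total: 0.147382 m
B 0–240 m: 0.48 × 240 × 1.9×10⁻⁴ = 0.021888 m
B 1.4×10⁻⁴ × 0.11 × 680 = 0.010472 m
B total: 0.03236 m
Difference: 0.147382 − 0.03236 = 0.115022 m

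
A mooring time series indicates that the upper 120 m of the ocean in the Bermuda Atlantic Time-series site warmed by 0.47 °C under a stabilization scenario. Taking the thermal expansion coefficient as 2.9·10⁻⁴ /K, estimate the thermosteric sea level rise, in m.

0.0164 m of thermosteric rise

Δh = αΔT·H = 2.9×10⁻⁴ × 0.47 × 120 = 0.016356 m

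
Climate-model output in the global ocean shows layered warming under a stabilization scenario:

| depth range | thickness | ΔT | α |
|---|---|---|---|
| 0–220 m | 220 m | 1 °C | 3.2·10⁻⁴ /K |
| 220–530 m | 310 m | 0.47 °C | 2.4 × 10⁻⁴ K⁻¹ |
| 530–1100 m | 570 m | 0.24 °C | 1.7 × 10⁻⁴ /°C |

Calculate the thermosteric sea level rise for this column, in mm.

about 129 mm

0–220 m: 3.2×10⁻⁴ × 220 × 1 = 0.07040 m
Layer 2: 310 × 2.4×10⁻⁴ × 0.47 = 0.034968 m
0.24 × 1.7×10⁻⁴ × 570 = 0.023256 m
Δh = 0.07040 + 0.034968 + 0.023256 = 0.128624 m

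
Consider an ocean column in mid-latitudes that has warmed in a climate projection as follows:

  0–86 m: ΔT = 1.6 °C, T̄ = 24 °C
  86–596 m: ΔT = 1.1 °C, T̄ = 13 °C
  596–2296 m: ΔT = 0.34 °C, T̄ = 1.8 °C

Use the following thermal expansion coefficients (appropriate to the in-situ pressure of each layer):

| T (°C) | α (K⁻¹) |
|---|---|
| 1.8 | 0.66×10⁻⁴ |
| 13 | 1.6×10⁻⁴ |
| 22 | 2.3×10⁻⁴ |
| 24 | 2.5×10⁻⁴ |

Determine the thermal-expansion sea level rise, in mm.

Layer 1 at 24 °C → α = 2.5×10⁻⁴ K⁻¹
Layer 2 at 13 °C → α = 1.6×10⁻⁴ K⁻¹
Layer 3 at 1.8 °C → α = 0.66×10⁻⁴ K⁻¹
86 × 2.5×10⁻⁴ × 1.6 = 0.03440 m
86–596 m: 1.1 × 510 × 1.6×10⁻⁴ = 0.08976 m
1700 × 0.66×10⁻⁴ × 0.34 = 0.038148 m
Δh = 0.03440 + 0.08976 + 0.038148 = 0.162308 m

162 mm of thermosteric rise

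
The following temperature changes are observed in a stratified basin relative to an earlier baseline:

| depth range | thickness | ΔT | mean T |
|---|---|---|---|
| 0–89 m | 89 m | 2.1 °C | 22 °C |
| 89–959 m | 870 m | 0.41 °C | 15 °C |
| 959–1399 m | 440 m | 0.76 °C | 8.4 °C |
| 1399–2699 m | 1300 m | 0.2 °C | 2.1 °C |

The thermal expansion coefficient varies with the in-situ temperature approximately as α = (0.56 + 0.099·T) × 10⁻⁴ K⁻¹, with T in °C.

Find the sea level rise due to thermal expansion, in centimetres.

Layer 1: α = (0.56 + 0.099×22)×10⁻⁴ = 2.738×10⁻⁴ K⁻¹
Layer 2: α = (0.56 + 0.099×15)×10⁻⁴ = 2.045×10⁻⁴ K⁻¹
Layer 3: α = (0.56 + 0.099×8.4)×10⁻⁴ = 1.3916×10⁻⁴ K⁻¹
Layer 4: α = (0.56 + 0.099×2.1)×10⁻⁴ = 0.7679×10⁻⁴ K⁻¹
Layer 1: 89 × 2.738×10⁻⁴ × 2.1 = 0.05117322 m
Layer 2: 2.045×10⁻⁴ × 0.41 × 870 = 0.07294515 m
Layer 3: 0.76 × 1.3916×10⁻⁴ × 440 = 0.046535104 m
Layer 4: 0.7679×10⁻⁴ × 0.2 × 1300 = 0.0199654 m
Δh = 0.05117322 + 0.07294515 + 0.046535104 + 0.0199654 = 0.190618874 m

19.1 cm of thermosteric rise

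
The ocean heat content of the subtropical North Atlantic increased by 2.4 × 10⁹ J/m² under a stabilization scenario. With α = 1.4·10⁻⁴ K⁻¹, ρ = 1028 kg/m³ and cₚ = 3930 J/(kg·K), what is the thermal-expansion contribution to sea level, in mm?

83 mm

Δh = αQ/(ρcₚ) = 1.4×10⁻⁴ × 2.4×10⁹ / (1028 × 3930) ≈ 0.083167 m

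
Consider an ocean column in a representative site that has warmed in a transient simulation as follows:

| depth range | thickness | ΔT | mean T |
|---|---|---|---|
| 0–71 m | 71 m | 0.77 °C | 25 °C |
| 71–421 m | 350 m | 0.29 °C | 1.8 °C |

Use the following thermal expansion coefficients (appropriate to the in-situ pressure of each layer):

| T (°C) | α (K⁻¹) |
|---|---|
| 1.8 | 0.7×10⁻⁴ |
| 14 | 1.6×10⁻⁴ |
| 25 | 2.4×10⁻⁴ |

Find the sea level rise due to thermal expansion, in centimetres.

Layer 1 at 25 °C → α = 2.4×10⁻⁴ K⁻¹
Layer 2 at 1.8 °C → α = 0.7×10⁻⁴ K⁻¹
Layer 1: 0.77 × 2.4×10⁻⁴ × 71 = 0.0131208 m
71–421 m: 350 × 0.29 × 0.7×10⁻⁴ = 0.007105 m
Δh = 0.0131208 + 0.007105 = 0.0202258 m

2.0 cm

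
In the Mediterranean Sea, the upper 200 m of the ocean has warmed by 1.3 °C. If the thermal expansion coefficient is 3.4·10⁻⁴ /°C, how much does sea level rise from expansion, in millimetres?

Δh = αΔT·H = 3.4×10⁻⁴ × 1.3 × 200 = 0.08840 m

Δh = 88 mm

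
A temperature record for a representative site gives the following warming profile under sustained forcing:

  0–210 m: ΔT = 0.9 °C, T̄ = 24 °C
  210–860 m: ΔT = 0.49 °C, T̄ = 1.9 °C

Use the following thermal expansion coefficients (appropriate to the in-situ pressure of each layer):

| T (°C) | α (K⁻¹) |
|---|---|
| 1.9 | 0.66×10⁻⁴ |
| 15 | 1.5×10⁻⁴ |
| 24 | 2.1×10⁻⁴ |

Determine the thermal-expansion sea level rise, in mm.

Layer 1 at 24 °C → α = 2.1×10⁻⁴ K⁻¹
Layer 2 at 1.9 °C → α = 0.66×10⁻⁴ K⁻¹
0–210 m: 210 × 2.1×10⁻⁴ × 0.9 = 0.03969 m
0.49 × 0.66×10⁻⁴ × 650 = 0.021021 m
Δh = 0.03969 + 0.021021 = 0.060711 m

Δh = 60.7 mm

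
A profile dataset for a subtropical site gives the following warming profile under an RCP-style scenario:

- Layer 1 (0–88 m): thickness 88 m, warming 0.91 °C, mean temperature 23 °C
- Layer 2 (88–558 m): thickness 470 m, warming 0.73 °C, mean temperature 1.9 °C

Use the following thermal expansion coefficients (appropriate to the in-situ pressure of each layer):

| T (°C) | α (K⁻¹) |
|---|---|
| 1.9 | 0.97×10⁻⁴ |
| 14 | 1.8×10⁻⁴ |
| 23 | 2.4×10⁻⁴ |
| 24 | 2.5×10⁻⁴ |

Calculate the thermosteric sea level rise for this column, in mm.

Layer 1 at 23 °C → α = 2.4×10⁻⁴ K⁻¹
Layer 2 at 1.9 °C → α = 0.97×10⁻⁴ K⁻¹
Layer 1: 2.4×10⁻⁴ × 88 × 0.91 = 0.0192192 m
Layer 2: 470 × 0.73 × 0.97×10⁻⁴ = 0.0332807 m
Δh = 0.0192192 + 0.0332807 = 0.0524999 m

52 mm of thermosteric rise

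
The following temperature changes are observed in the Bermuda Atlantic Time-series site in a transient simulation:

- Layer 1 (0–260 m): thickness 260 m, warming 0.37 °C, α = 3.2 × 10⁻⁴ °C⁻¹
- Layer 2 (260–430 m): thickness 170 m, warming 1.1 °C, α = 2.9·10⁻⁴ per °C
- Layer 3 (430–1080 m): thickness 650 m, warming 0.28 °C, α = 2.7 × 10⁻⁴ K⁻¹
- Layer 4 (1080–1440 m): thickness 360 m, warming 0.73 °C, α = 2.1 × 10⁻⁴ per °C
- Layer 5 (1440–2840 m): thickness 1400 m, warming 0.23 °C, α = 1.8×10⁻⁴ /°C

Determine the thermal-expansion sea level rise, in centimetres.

Layer 1: 260 × 3.2×10⁻⁴ × 0.37 = 0.030784 m
Layer 2: 170 × 2.9×10⁻⁴ × 1.1 = 0.05423 m
430–1080 m: 0.28 × 650 × 2.7×10⁻⁴ = 0.04914 m
1080–1440 m: 2.1×10⁻⁴ × 360 × 0.73 = 0.055188 m
0.23 × 1400 × 1.8×10⁻⁴ = 0.05796 m
Δh = 0.030784 + 0.05423 + 0.04914 + 0.055188 + 0.05796 = 0.247302 m

about 24.7 cm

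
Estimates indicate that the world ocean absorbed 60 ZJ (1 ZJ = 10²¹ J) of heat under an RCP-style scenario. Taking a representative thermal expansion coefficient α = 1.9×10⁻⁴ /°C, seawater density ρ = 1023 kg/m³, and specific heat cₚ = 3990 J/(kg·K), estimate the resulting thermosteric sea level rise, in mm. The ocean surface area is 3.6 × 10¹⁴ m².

Per unit area: Q = 60×10²¹ / (3.6×10¹⁴) ≈ 1.667×10⁸ J/m²
Δh = αQ/(ρcₚ) = 1.9×10⁻⁴ × 1.667×10⁸ / (1023 × 3990) ≈ 0.0077596 m

Δh = 7.76 mm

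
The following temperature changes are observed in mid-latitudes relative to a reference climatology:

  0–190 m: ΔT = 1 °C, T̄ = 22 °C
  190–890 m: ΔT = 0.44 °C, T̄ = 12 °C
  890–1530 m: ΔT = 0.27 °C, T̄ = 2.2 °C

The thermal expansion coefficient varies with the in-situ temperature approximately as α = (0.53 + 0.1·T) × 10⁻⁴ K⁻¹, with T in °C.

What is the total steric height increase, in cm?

Layer 1: α = (0.53 + 0.1×22)×10⁻⁴ = 2.73×10⁻⁴ K⁻¹
Layer 2: α = (0.53 + 0.1×12)×10⁻⁴ = 1.73×10⁻⁴ K⁻¹
Layer 3: α = (0.53 + 0.1×2.2)×10⁻⁴ = 0.75×10⁻⁴ K⁻¹
0–190 m: 2.73×10⁻⁴ × 190 × 1 = 0.05187 m
0.44 × 1.73×10⁻⁴ × 700 = 0.053284 m
890–1530 m: 640 × 0.27 × 0.75×10⁻⁴ = 0.01296 m
Δh = 0.05187 + 0.053284 + 0.01296 = 0.118114 m ≈ 12 cm

about 12 cm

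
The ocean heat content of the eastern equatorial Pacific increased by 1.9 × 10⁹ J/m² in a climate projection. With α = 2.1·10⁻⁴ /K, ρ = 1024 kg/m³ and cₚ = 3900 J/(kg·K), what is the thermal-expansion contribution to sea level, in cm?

Δh = αQ/(ρcₚ) = 2.1×10⁻⁴ × 1.9×10⁹ / (1024 × 3900) ≈ 0.09991 m

9.99 cm of thermosteric rise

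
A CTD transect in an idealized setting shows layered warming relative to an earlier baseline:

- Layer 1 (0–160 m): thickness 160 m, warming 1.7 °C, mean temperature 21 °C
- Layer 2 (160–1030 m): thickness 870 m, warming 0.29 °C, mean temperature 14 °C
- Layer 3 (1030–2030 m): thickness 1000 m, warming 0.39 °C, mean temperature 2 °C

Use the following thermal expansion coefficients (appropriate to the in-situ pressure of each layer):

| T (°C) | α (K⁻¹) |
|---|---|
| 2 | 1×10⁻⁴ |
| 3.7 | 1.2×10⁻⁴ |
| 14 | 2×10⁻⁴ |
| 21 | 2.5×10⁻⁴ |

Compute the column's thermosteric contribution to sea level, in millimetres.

Layer 1 at 21 °C → α = 2.5×10⁻⁴ K⁻¹
Layer 2 at 14 °C → α = 2×10⁻⁴ K⁻¹
Layer 3 at 2 °C → α = 1×10⁻⁴ K⁻¹
Layer 1: 2.5×10⁻⁴ × 160 × 1.7 = 0.06800 m
Layer 2: 0.29 × 2×10⁻⁴ × 870 = 0.05046 m
0.39 × 1000 × 1×10⁻⁴ = 0.03900 m
Δh = 0.06800 + 0.05046 + 0.03900 = 0.15746 m

about 157 mm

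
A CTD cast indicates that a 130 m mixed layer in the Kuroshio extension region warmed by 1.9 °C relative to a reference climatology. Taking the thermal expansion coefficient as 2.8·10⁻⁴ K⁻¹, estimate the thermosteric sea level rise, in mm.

about 69.2 mm

Δh = αΔT·H = 2.8×10⁻⁴ × 1.9 × 130 = 0.06916 m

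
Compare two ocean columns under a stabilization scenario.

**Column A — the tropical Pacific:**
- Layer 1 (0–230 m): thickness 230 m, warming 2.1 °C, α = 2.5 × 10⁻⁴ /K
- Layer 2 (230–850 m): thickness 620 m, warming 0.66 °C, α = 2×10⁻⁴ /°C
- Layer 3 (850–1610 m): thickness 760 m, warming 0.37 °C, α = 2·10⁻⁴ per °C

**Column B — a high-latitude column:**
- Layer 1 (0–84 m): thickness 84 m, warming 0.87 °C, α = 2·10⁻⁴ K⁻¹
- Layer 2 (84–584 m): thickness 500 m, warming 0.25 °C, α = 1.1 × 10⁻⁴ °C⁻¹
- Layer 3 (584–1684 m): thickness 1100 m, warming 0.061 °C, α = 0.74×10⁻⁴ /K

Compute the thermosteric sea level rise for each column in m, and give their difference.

A 230 × 2.5×10⁻⁴ × 2.1 = 0.12075 m
A Layer 2: 620 × 0.66 × 2×10⁻⁴ = 0.08184 m
A 760 × 0.37 × 2×10⁻⁴ = 0.05624 m
A total: 0.25883 m
B Layer 1: 2×10⁻⁴ × 0.87 × 84 = 0.014616 m
B 500 × 0.25 × 1.1×10⁻⁴ = 0.01375 m
B 584–1684 m: 1100 × 0.74×10⁻⁴ × 0.061 = 0.0049654 m
B total: 0.0333314 m
Difference: 0.25883 − 0.0333314 = 0.2254986 m

Δh_A ≈ 0.26 m, Δh_B ≈ 0.033 m; difference ≈ 0.23 m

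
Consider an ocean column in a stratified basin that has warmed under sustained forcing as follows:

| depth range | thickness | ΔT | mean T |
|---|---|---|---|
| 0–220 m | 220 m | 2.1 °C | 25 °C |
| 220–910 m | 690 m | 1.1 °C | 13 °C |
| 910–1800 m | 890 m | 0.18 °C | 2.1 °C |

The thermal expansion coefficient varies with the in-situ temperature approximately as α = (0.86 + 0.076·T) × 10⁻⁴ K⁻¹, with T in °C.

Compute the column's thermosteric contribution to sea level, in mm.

Δh = 284 mm

Layer 1: α = (0.86 + 0.076×25)×10⁻⁴ = 2.76×10⁻⁴ K⁻¹
Layer 2: α = (0.86 + 0.076×13)×10⁻⁴ = 1.848×10⁻⁴ K⁻¹
Layer 3: α = (0.86 + 0.076×2.1)×10⁻⁴ = 1.0196×10⁻⁴ K⁻¹
220 × 2.1 × 2.76×10⁻⁴ = 0.127512 m
Layer 2: 1.848×10⁻⁴ × 1.1 × 690 = 0.1402632 m
910–1800 m: 0.18 × 1.0196×10⁻⁴ × 890 = 0.016333992 m
Δh = 0.127512 + 0.1402632 + 0.016333992 = 0.284109192 m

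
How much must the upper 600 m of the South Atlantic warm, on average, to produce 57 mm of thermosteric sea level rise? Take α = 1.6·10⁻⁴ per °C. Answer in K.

ΔT = Δh/(αH) = 0.057 / (1.6×10⁻⁴ × 600) ≈ 0.5938 K

about 0.594 K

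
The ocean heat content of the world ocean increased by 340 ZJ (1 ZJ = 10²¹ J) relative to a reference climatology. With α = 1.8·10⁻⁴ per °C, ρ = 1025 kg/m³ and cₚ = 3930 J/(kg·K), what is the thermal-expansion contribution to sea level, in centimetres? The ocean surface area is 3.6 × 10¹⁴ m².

Δh = 4.22 cm

Per unit area: Q = 340×10²¹ / (3.6×10¹⁴) ≈ 9.444×10⁸ J/m²
Δh = αQ/(ρcₚ) = 1.8×10⁻⁴ × 9.444×10⁸ / (1025 × 3930) ≈ 0.04220 m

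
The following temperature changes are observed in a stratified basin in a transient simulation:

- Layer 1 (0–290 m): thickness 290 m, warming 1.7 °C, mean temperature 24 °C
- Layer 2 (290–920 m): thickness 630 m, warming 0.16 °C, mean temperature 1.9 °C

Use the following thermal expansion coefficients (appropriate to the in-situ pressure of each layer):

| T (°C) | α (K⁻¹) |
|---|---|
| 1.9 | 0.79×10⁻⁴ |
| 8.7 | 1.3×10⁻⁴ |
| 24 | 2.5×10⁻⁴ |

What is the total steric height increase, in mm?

Layer 1 at 24 °C → α = 2.5×10⁻⁴ K⁻¹
Layer 2 at 1.9 °C → α = 0.79×10⁻⁴ K⁻¹
0–290 m: 290 × 2.5×10⁻⁴ × 1.7 = 0.12325 m
290–920 m: 0.79×10⁻⁴ × 0.16 × 630 = 0.0079632 m
Δh = 0.12325 + 0.0079632 = 0.1312132 m

131 mm of thermosteric rise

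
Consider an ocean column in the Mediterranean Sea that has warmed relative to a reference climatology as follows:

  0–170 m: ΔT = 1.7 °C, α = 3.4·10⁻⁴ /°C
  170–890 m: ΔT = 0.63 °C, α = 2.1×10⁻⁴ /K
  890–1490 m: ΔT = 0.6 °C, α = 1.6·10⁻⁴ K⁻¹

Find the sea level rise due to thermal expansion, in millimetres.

Δh ≈ 251 mm

1.7 × 3.4×10⁻⁴ × 170 = 0.09826 m
0.63 × 2.1×10⁻⁴ × 720 = 0.095256 m
Layer 3: 1.6×10⁻⁴ × 600 × 0.6 = 0.05760 m
Δh = 0.09826 + 0.095256 + 0.05760 = 0.251116 m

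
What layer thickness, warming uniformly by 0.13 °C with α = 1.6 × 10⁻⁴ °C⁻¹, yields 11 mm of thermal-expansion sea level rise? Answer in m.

H = Δh/(αΔT) = 0.011 / (1.6×10⁻⁴ × 0.13) ≈ 528.8 m

about 529 m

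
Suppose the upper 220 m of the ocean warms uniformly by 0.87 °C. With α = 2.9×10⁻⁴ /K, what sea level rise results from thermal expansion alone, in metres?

0.0555 m of thermosteric rise

Δh = αΔT·H = 2.9×10⁻⁴ × 0.87 × 220 = 0.055506 m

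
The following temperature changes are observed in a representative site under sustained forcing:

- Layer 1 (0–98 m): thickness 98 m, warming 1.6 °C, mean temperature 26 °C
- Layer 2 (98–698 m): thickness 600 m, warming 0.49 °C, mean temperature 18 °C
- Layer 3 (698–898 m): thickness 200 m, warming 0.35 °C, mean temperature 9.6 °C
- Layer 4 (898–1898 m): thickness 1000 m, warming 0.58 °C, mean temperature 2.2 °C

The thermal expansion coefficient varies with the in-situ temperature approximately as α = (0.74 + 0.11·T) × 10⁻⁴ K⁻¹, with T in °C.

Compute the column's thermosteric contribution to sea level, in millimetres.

about 210 mm

Layer 1: α = (0.74 + 0.11×26)×10⁻⁴ = 3.6×10⁻⁴ K⁻¹
Layer 2: α = (0.74 + 0.11×18)×10⁻⁴ = 2.72×10⁻⁴ K⁻¹
Layer 3: α = (0.74 + 0.11×9.6)×10⁻⁴ = 1.796×10⁻⁴ K⁻¹
Layer 4: α = (0.74 + 0.11×2.2)×10⁻⁴ = 0.982×10⁻⁴ K⁻¹
0–98 m: 1.6 × 3.6×10⁻⁴ × 98 = 0.056448 m
600 × 2.72×10⁻⁴ × 0.49 = 0.079968 m
Layer 3: 0.35 × 1.796×10⁻⁴ × 200 = 0.012572 m
Layer 4: 0.982×10⁻⁴ × 1000 × 0.58 = 0.056956 m
Δh = 0.056448 + 0.079968 + 0.012572 + 0.056956 = 0.205944 m ≈ 210 mm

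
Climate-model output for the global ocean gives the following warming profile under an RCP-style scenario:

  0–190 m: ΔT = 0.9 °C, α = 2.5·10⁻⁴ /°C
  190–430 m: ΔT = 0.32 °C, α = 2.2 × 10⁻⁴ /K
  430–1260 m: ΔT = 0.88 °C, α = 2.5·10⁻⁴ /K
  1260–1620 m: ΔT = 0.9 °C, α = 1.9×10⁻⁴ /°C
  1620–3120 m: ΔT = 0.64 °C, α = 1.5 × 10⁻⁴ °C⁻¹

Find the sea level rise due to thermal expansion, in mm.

0–190 m: 190 × 0.9 × 2.5×10⁻⁴ = 0.04275 m
190–430 m: 0.32 × 2.2×10⁻⁴ × 240 = 0.016896 m
Layer 3: 2.5×10⁻⁴ × 0.88 × 830 = 0.18260 m
0.9 × 1.9×10⁻⁴ × 360 = 0.06156 m
Layer 5: 1500 × 1.5×10⁻⁴ × 0.64 = 0.14400 m
Δh = 0.04275 + 0.016896 + 0.18260 + 0.06156 + 0.14400 = 0.447806 m ≈ 448 mm

Δh = 448 mm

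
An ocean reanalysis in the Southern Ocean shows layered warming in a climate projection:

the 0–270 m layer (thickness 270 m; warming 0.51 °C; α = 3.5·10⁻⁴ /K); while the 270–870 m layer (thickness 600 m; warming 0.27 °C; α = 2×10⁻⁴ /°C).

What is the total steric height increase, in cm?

0–270 m: 270 × 3.5×10⁻⁴ × 0.51 = 0.048195 m
270–870 m: 600 × 0.27 × 2×10⁻⁴ = 0.03240 m
Δh = 0.048195 + 0.03240 = 0.080595 m

Δh = 8.06 cm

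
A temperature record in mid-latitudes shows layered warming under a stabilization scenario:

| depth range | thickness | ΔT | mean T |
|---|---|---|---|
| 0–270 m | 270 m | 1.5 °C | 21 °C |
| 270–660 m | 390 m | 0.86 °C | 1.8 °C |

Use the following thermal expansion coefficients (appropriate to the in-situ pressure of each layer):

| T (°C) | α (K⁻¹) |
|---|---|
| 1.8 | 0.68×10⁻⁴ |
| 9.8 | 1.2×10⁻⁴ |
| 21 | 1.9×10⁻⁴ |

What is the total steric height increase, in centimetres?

Layer 1 at 21 °C → α = 1.9×10⁻⁴ K⁻¹
Layer 2 at 1.8 °C → α = 0.68×10⁻⁴ K⁻¹
0–270 m: 1.9×10⁻⁴ × 1.5 × 270 = 0.07695 m
0.86 × 390 × 0.68×10⁻⁴ = 0.0228072 m
Δh = 0.07695 + 0.0228072 = 0.0997572 m

Δh ≈ 9.98 cm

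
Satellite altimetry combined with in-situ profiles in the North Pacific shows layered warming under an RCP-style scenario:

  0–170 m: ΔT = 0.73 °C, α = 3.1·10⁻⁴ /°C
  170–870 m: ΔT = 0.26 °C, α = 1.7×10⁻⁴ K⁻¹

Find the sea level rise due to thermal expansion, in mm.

69 mm of thermosteric rise

0–170 m: 170 × 0.73 × 3.1×10⁻⁴ = 0.038471 m
Layer 2: 700 × 0.26 × 1.7×10⁻⁴ = 0.03094 m
Δh = 0.038471 + 0.03094 = 0.069411 m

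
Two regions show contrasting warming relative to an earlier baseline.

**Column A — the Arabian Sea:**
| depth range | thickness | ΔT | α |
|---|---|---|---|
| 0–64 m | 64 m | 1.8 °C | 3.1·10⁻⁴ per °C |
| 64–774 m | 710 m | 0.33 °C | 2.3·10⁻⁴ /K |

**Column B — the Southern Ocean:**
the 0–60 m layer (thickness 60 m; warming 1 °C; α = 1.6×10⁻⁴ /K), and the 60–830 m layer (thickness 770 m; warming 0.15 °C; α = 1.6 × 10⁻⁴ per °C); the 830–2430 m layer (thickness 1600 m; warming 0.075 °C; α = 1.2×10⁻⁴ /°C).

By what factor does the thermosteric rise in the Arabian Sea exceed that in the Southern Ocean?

A Layer 1: 3.1×10⁻⁴ × 64 × 1.8 = 0.035712 m
A 0.33 × 710 × 2.3×10⁻⁴ = 0.053889 m
A total: 0.089601 m
B Layer 1: 60 × 1 × 1.6×10⁻⁴ = 0.00960 m
B Layer 2: 0.15 × 770 × 1.6×10⁻⁴ = 0.01848 m
B Layer 3: 1600 × 1.2×10⁻⁴ × 0.075 = 0.01440 m
B total: 0.04248 m
Ratio: 0.089601 / 0.04248 ≈ 2.109

2.1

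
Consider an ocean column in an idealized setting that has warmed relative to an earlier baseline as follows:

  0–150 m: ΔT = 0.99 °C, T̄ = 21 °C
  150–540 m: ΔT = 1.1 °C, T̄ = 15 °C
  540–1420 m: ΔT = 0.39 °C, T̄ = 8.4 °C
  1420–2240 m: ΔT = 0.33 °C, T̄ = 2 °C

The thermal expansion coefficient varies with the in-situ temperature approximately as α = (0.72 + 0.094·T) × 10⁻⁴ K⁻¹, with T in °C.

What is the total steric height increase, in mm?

Layer 1: α = (0.72 + 0.094×21)×10⁻⁴ = 2.694×10⁻⁴ K⁻¹
Layer 2: α = (0.72 + 0.094×15)×10⁻⁴ = 2.13×10⁻⁴ K⁻¹
Layer 3: α = (0.72 + 0.094×8.4)×10⁻⁴ = 1.5096×10⁻⁴ K⁻¹
Layer 4: α = (0.72 + 0.094×2)×10⁻⁴ = 0.908×10⁻⁴ K⁻¹
Layer 1: 2.694×10⁻⁴ × 0.99 × 150 = 0.0400059 m
2.13×10⁻⁴ × 390 × 1.1 = 0.091377 m
1.5096×10⁻⁴ × 0.39 × 880 = 0.051809472 m
Layer 4: 0.33 × 0.908×10⁻⁴ × 820 = 0.02457048 m
Δh = 0.0400059 + 0.091377 + 0.051809472 + 0.02457048 = 0.207762852 m

208 mm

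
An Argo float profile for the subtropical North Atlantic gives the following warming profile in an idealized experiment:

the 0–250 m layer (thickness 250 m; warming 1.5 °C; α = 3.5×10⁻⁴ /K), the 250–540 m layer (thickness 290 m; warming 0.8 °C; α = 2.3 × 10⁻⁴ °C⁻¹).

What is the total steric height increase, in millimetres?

3.5×10⁻⁴ × 1.5 × 250 = 0.13125 m
2.3×10⁻⁴ × 0.8 × 290 = 0.05336 m
Δh = 0.13125 + 0.05336 = 0.18461 m

Δh = 180 mm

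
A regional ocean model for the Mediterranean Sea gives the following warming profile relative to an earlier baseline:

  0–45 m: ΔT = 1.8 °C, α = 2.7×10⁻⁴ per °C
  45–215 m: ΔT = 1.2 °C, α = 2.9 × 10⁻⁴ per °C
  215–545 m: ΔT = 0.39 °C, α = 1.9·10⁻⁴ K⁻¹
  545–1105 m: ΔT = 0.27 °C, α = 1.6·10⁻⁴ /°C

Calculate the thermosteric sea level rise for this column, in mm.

130 mm

2.7×10⁻⁴ × 1.8 × 45 = 0.02187 m
Layer 2: 170 × 1.2 × 2.9×10⁻⁴ = 0.05916 m
0.39 × 1.9×10⁻⁴ × 330 = 0.024453 m
0.27 × 560 × 1.6×10⁻⁴ = 0.024192 m
Δh = 0.02187 + 0.05916 + 0.024453 + 0.024192 = 0.129675 m ≈ 130 mm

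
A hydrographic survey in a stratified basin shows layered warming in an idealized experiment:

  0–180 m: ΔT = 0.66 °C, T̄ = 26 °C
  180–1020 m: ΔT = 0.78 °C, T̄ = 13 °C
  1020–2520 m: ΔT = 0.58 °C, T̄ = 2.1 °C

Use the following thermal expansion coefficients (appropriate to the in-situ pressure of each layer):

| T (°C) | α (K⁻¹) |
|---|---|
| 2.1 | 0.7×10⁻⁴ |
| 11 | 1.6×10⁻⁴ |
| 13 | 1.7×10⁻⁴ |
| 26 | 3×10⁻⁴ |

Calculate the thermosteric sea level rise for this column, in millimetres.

Layer 1 at 26 °C → α = 3×10⁻⁴ K⁻¹
Layer 2 at 13 °C → α = 1.7×10⁻⁴ K⁻¹
Layer 3 at 2.1 °C → α = 0.7×10⁻⁴ K⁻¹
Layer 1: 0.66 × 180 × 3×10⁻⁴ = 0.03564 m
1.7×10⁻⁴ × 0.78 × 840 = 0.111384 m
Layer 3: 0.58 × 1500 × 0.7×10⁻⁴ = 0.06090 m
Δh = 0.03564 + 0.111384 + 0.06090 = 0.207924 m ≈ 208 mm

Δh ≈ 208 mm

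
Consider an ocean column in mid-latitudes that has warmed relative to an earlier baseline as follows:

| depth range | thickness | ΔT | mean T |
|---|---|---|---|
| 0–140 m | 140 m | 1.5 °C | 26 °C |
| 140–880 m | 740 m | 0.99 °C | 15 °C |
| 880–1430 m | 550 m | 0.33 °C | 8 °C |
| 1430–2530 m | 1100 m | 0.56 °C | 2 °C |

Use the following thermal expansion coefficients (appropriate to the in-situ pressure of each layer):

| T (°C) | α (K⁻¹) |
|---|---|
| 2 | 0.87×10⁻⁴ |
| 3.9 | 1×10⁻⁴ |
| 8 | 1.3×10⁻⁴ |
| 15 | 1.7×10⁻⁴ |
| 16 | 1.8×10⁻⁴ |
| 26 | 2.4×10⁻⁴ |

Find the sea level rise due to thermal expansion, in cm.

about 25.2 cm

Layer 1 at 26 °C → α = 2.4×10⁻⁴ K⁻¹
Layer 2 at 15 °C → α = 1.7×10⁻⁴ K⁻¹
Layer 3 at 8 °C → α = 1.3×10⁻⁴ K⁻¹
Layer 4 at 2 °C → α = 0.87×10⁻⁴ K⁻¹
0–140 m: 140 × 2.4×10⁻⁴ × 1.5 = 0.05040 m
140–880 m: 1.7×10⁻⁴ × 0.99 × 740 = 0.124542 m
880–1430 m: 550 × 0.33 × 1.3×10⁻⁴ = 0.023595 m
Layer 4: 1100 × 0.87×10⁻⁴ × 0.56 = 0.053592 m
Δh = 0.05040 + 0.124542 + 0.023595 + 0.053592 = 0.252129 m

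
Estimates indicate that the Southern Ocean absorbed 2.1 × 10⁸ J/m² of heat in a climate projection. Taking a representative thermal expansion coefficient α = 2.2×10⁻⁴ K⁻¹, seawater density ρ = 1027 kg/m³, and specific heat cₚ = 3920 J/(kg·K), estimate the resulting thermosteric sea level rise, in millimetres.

Δh ≈ 11.5 mm

Δh = αQ/(ρcₚ) = 2.2×10⁻⁴ × 2.1×10⁸ / (1027 × 3920) ≈ 0.011476 m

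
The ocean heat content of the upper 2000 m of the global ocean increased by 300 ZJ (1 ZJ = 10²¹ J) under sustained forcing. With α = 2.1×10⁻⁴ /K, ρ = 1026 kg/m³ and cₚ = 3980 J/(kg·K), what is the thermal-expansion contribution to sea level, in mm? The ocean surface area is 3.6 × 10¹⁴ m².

Per unit area: Q = 300×10²¹ / (3.6×10¹⁴) ≈ 8.333×10⁸ J/m²
Δh = αQ/(ρcₚ) = 2.1×10⁻⁴ × 8.333×10⁸ / (1026 × 3980) ≈ 0.042854 m

Δh ≈ 42.9 mm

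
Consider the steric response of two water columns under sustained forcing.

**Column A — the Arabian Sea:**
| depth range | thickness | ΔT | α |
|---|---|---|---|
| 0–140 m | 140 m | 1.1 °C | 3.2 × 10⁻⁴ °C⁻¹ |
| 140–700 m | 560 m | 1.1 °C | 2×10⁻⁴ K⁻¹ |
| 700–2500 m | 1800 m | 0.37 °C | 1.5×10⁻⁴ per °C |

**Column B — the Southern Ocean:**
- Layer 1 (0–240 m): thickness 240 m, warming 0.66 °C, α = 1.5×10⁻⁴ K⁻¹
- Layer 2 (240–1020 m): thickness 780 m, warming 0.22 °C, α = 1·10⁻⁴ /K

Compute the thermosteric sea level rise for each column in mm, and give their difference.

A: 272 mm; B: 40.9 mm; difference 231 mm

A Layer 1: 3.2×10⁻⁴ × 140 × 1.1 = 0.04928 m
A 2×10⁻⁴ × 1.1 × 560 = 0.12320 m
A Layer 3: 0.37 × 1800 × 1.5×10⁻⁴ = 0.09990 m
A total: 0.27238 m
B 0–240 m: 0.66 × 1.5×10⁻⁴ × 240 = 0.02376 m
B Layer 2: 780 × 0.22 × 1×10⁻⁴ = 0.01716 m
B total: 0.04092 m
Difference: 0.27238 − 0.04092 = 0.23146 m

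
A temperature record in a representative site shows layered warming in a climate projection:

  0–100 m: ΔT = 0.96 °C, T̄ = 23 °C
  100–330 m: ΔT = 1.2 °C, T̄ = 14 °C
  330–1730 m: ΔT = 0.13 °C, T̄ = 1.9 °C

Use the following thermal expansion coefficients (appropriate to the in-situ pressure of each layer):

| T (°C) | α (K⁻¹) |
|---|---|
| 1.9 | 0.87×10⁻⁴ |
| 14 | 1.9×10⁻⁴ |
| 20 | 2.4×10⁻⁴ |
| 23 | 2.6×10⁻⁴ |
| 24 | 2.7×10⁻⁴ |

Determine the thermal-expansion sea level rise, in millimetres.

Layer 1 at 23 °C → α = 2.6×10⁻⁴ K⁻¹
Layer 2 at 14 °C → α = 1.9×10⁻⁴ K⁻¹
Layer 3 at 1.9 °C → α = 0.87×10⁻⁴ K⁻¹
100 × 2.6×10⁻⁴ × 0.96 = 0.02496 m
Layer 2: 1.2 × 230 × 1.9×10⁻⁴ = 0.05244 m
330–1730 m: 0.87×10⁻⁴ × 1400 × 0.13 = 0.015834 m
Δh = 0.02496 + 0.05244 + 0.015834 = 0.093234 m

about 93 mm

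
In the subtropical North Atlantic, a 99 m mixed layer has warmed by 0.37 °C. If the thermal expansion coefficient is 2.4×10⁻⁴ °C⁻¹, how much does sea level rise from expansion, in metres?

Δh = αΔT·H = 2.4×10⁻⁴ × 0.37 × 99 = 0.0087912 m

0.00879 m of thermosteric rise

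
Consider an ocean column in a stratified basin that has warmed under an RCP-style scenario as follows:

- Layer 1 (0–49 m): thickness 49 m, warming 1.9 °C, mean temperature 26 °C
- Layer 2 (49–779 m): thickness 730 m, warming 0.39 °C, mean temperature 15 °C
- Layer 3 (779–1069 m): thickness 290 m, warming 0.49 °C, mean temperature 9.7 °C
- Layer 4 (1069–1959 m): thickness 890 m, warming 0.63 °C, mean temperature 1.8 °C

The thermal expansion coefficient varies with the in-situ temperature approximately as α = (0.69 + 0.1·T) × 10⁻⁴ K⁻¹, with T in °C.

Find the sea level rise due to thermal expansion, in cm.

about 16.5 cm

Layer 1: α = (0.69 + 0.1×26)×10⁻⁴ = 3.29×10⁻⁴ K⁻¹
Layer 2: α = (0.69 + 0.1×15)×10⁻⁴ = 2.19×10⁻⁴ K⁻¹
Layer 3: α = (0.69 + 0.1×9.7)×10⁻⁴ = 1.66×10⁻⁴ K⁻¹
Layer 4: α = (0.69 + 0.1×1.8)×10⁻⁴ = 0.87×10⁻⁴ K⁻¹
Layer 1: 49 × 3.29×10⁻⁴ × 1.9 = 0.0306299 m
Layer 2: 0.39 × 730 × 2.19×10⁻⁴ = 0.0623493 m
779–1069 m: 0.49 × 290 × 1.66×10⁻⁴ = 0.0235886 m
Layer 4: 0.63 × 0.87×10⁻⁴ × 890 = 0.0487809 m
Δh = 0.0306299 + 0.0623493 + 0.0235886 + 0.0487809 = 0.1653487 m ≈ 16.5 cm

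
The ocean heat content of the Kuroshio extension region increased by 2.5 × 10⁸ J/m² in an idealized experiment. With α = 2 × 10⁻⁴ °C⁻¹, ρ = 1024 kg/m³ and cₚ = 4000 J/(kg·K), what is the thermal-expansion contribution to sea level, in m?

Δh = αQ/(ρcₚ) = 2×10⁻⁴ × 2.5×10⁸ / (1024 × 4000) ≈ 0.012207 m

0.0122 m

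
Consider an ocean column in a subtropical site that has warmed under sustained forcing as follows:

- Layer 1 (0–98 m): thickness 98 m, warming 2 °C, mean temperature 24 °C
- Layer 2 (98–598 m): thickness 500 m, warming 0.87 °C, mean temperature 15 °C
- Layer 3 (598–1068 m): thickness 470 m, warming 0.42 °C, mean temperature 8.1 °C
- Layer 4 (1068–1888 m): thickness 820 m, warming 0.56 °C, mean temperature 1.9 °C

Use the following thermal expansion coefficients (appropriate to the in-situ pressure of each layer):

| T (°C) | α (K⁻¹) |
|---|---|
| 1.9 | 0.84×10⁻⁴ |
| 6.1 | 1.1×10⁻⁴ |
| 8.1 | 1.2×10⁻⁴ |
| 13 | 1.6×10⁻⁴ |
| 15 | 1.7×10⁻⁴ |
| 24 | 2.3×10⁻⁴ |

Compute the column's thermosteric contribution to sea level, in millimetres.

Δh ≈ 181 mm

Layer 1 at 24 °C → α = 2.3×10⁻⁴ K⁻¹
Layer 2 at 15 °C → α = 1.7×10⁻⁴ K⁻¹
Layer 3 at 8.1 °C → α = 1.2×10⁻⁴ K⁻¹
Layer 4 at 1.9 °C → α = 0.84×10⁻⁴ K⁻¹
2.3×10⁻⁴ × 98 × 2 = 0.04508 m
Layer 2: 1.7×10⁻⁴ × 500 × 0.87 = 0.07395 m
Layer 3: 1.2×10⁻⁴ × 0.42 × 470 = 0.023688 m
820 × 0.56 × 0.84×10⁻⁴ = 0.0385728 m
Δh = 0.04508 + 0.07395 + 0.023688 + 0.0385728 = 0.1812908 m ≈ 181 mm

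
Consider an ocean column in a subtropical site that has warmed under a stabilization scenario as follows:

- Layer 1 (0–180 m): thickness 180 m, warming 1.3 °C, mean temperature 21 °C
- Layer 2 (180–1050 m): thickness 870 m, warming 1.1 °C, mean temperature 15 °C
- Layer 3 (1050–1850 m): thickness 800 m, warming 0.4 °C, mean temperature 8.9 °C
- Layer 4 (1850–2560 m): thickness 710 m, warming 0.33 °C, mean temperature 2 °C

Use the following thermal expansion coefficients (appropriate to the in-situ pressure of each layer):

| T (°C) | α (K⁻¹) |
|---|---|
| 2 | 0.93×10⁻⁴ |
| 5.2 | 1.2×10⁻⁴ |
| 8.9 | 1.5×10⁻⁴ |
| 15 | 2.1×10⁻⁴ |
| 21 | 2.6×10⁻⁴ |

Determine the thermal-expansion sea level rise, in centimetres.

Layer 1 at 21 °C → α = 2.6×10⁻⁴ K⁻¹
Layer 2 at 15 °C → α = 2.1×10⁻⁴ K⁻¹
Layer 3 at 8.9 °C → α = 1.5×10⁻⁴ K⁻¹
Layer 4 at 2 °C → α = 0.93×10⁻⁴ K⁻¹
0–180 m: 1.3 × 180 × 2.6×10⁻⁴ = 0.06084 m
Layer 2: 1.1 × 2.1×10⁻⁴ × 870 = 0.20097 m
800 × 0.4 × 1.5×10⁻⁴ = 0.04800 m
Layer 4: 0.33 × 0.93×10⁻⁴ × 710 = 0.0217899 m
Δh = 0.06084 + 0.20097 + 0.04800 + 0.0217899 = 0.3315999 m

Δh ≈ 33.2 cm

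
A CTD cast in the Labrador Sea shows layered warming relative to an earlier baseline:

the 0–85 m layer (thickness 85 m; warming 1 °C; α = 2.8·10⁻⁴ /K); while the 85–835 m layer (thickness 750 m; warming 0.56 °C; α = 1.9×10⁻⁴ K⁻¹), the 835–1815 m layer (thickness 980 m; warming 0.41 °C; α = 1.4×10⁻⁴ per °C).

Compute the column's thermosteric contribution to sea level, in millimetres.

160 mm of thermosteric rise

Layer 1: 1 × 85 × 2.8×10⁻⁴ = 0.02380 m
1.9×10⁻⁴ × 750 × 0.56 = 0.07980 m
835–1815 m: 1.4×10⁻⁴ × 980 × 0.41 = 0.056252 m
Δh = 0.02380 + 0.07980 + 0.056252 = 0.159852 m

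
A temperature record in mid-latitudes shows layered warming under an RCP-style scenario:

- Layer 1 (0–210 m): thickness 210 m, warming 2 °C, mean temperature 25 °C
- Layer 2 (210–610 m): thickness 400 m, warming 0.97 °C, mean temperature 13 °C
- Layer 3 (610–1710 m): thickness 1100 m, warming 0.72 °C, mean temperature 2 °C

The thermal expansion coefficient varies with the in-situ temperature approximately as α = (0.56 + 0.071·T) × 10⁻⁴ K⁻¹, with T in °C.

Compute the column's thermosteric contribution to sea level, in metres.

Layer 1: α = (0.56 + 0.071×25)×10⁻⁴ = 2.335×10⁻⁴ K⁻¹
Layer 2: α = (0.56 + 0.071×13)×10⁻⁴ = 1.483×10⁻⁴ K⁻¹
Layer 3: α = (0.56 + 0.071×2)×10⁻⁴ = 0.702×10⁻⁴ K⁻¹
2.335×10⁻⁴ × 210 × 2 = 0.09807 m
1.483×10⁻⁴ × 0.97 × 400 = 0.0575404 m
610–1710 m: 0.72 × 0.702×10⁻⁴ × 1100 = 0.0555984 m
Δh = 0.09807 + 0.0575404 + 0.0555984 = 0.2112088 m

Δh ≈ 0.211 m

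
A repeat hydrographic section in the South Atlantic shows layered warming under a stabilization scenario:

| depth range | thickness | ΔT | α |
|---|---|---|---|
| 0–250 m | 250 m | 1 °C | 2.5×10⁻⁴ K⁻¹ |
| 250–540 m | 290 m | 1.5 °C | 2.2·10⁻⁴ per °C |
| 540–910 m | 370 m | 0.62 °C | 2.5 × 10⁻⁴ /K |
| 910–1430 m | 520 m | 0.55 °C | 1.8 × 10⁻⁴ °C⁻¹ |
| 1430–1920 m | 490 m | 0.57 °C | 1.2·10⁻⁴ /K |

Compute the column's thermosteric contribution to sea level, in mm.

0–250 m: 2.5×10⁻⁴ × 250 × 1 = 0.06250 m
Layer 2: 2.2×10⁻⁴ × 290 × 1.5 = 0.09570 m
Layer 3: 2.5×10⁻⁴ × 0.62 × 370 = 0.05735 m
520 × 0.55 × 1.8×10⁻⁴ = 0.05148 m
Layer 5: 490 × 1.2×10⁻⁴ × 0.57 = 0.033516 m
Δh = 0.06250 + 0.09570 + 0.05735 + 0.05148 + 0.033516 = 0.300546 m

301 mm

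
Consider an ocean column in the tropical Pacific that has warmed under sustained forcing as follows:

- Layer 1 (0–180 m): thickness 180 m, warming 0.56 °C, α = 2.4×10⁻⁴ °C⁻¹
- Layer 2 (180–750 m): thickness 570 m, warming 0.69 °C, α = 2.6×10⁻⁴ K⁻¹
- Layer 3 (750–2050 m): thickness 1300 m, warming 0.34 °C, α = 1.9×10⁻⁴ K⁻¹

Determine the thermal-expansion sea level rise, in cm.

Δh ≈ 21.0 cm

0–180 m: 180 × 0.56 × 2.4×10⁻⁴ = 0.024192 m
0.69 × 570 × 2.6×10⁻⁴ = 0.102258 m
750–2050 m: 0.34 × 1300 × 1.9×10⁻⁴ = 0.08398 m
Δh = 0.024192 + 0.102258 + 0.08398 = 0.21043 m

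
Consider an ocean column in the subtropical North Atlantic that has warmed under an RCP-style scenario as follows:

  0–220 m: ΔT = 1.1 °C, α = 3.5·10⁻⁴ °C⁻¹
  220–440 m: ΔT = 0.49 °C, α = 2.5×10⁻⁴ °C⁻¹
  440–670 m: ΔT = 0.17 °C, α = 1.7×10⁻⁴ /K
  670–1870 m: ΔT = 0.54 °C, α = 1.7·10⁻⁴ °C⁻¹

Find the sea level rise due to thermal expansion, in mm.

Layer 1: 220 × 3.5×10⁻⁴ × 1.1 = 0.08470 m
220–440 m: 2.5×10⁻⁴ × 0.49 × 220 = 0.02695 m
1.7×10⁻⁴ × 0.17 × 230 = 0.006647 m
1200 × 1.7×10⁻⁴ × 0.54 = 0.11016 m
Δh = 0.08470 + 0.02695 + 0.006647 + 0.11016 = 0.228457 m

230 mm of thermosteric rise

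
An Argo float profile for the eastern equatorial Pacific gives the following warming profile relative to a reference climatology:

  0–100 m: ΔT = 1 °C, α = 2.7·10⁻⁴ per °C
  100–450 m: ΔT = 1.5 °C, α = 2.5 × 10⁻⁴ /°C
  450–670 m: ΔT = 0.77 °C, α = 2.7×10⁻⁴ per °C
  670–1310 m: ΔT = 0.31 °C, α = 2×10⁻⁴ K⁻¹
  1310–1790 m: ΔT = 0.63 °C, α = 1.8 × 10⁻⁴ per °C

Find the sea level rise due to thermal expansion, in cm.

Δh ≈ 29.8 cm

100 × 1 × 2.7×10⁻⁴ = 0.02700 m
Layer 2: 1.5 × 350 × 2.5×10⁻⁴ = 0.13125 m
2.7×10⁻⁴ × 0.77 × 220 = 0.045738 m
670–1310 m: 0.31 × 640 × 2×10⁻⁴ = 0.03968 m
480 × 0.63 × 1.8×10⁻⁴ = 0.054432 m
Δh = 0.02700 + 0.13125 + 0.045738 + 0.03968 + 0.054432 = 0.29810 m ≈ 29.8 cm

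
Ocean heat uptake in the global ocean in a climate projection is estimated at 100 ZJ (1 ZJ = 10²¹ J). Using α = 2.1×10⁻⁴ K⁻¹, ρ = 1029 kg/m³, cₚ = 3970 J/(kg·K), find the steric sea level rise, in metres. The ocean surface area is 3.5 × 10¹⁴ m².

Δh ≈ 0.0147 m

Per unit area: Q = 100×10²¹ / (3.5×10¹⁴) ≈ 2.857×10⁸ J/m²
Δh = αQ/(ρcₚ) = 2.1×10⁻⁴ × 2.857×10⁸ / (1029 × 3970) ≈ 0.014687 m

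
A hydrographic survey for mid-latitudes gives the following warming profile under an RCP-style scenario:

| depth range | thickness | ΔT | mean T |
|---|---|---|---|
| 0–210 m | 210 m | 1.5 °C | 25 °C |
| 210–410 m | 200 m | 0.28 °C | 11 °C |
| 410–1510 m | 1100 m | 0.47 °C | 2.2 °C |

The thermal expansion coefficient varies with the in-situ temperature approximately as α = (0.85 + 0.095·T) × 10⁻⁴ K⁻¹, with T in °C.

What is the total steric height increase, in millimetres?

170 mm of thermosteric rise

Layer 1: α = (0.85 + 0.095×25)×10⁻⁴ = 3.225×10⁻⁴ K⁻¹
Layer 2: α = (0.85 + 0.095×11)×10⁻⁴ = 1.895×10⁻⁴ K⁻¹
Layer 3: α = (0.85 + 0.095×2.2)×10⁻⁴ = 1.059×10⁻⁴ K⁻¹
0–210 m: 3.225×10⁻⁴ × 210 × 1.5 = 0.1015875 m
Layer 2: 200 × 0.28 × 1.895×10⁻⁴ = 0.010612 m
Layer 3: 1.059×10⁻⁴ × 1100 × 0.47 = 0.0547503 m
Δh = 0.1015875 + 0.010612 + 0.0547503 = 0.1669498 m ≈ 170 mm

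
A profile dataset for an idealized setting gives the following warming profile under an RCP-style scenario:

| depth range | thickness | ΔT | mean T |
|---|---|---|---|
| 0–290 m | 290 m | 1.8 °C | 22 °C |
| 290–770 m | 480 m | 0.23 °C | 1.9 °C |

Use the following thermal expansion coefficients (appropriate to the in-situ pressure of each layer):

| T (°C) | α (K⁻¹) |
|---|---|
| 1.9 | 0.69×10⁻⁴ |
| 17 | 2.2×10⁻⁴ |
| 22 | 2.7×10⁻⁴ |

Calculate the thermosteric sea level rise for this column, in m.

0.149 m of thermosteric rise

Layer 1 at 22 °C → α = 2.7×10⁻⁴ K⁻¹
Layer 2 at 1.9 °C → α = 0.69×10⁻⁴ K⁻¹
290 × 2.7×10⁻⁴ × 1.8 = 0.14094 m
290–770 m: 0.23 × 480 × 0.69×10⁻⁴ = 0.0076176 m
Δh = 0.14094 + 0.0076176 = 0.1485576 m ≈ 0.149 m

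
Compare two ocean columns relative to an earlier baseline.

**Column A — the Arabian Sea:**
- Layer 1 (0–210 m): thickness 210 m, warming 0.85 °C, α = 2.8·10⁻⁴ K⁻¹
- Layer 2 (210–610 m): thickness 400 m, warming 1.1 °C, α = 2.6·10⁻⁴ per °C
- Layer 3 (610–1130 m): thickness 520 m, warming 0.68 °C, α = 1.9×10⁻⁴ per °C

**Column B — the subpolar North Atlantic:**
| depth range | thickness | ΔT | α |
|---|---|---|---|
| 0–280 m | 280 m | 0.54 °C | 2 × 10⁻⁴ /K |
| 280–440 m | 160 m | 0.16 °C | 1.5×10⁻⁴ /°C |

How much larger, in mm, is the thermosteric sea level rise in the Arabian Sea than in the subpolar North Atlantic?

200 mm larger

A 0.85 × 210 × 2.8×10⁻⁴ = 0.04998 m
A 210–610 m: 2.6×10⁻⁴ × 1.1 × 400 = 0.11440 m
A Layer 3: 1.9×10⁻⁴ × 520 × 0.68 = 0.067184 m
A total: 0.231564 m
B 0–280 m: 0.54 × 2×10⁻⁴ × 280 = 0.03024 m
B 280–440 m: 0.16 × 160 × 1.5×10⁻⁴ = 0.00384 m
B total: 0.03408 m
Difference: 0.231564 − 0.03408 = 0.197484 m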